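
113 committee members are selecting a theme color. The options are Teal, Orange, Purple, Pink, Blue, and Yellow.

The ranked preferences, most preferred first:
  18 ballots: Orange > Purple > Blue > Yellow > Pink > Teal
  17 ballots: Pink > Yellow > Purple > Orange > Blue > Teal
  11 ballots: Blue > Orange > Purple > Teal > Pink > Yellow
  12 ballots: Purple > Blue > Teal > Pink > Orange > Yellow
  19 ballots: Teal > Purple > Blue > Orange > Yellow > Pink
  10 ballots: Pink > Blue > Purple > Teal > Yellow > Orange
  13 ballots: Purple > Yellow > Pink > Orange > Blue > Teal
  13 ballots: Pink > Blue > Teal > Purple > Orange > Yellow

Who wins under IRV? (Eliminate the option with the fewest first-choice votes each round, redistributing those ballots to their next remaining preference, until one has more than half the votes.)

Purple

Round 1: Teal 19, Orange 18, Purple 25, Pink 40, Blue 11, Yellow 0. Yellow eliminated.
Round 2: Teal 19, Orange 18, Purple 25, Pink 40, Blue 11. Blue eliminated.
Round 3: Teal 19, Orange 29, Purple 25, Pink 40. Teal eliminated.
Round 4: Orange 29, Purple 44, Pink 40. Orange eliminated.
Round 5: Purple 73, Pink 40. Purple has a majority (≥57).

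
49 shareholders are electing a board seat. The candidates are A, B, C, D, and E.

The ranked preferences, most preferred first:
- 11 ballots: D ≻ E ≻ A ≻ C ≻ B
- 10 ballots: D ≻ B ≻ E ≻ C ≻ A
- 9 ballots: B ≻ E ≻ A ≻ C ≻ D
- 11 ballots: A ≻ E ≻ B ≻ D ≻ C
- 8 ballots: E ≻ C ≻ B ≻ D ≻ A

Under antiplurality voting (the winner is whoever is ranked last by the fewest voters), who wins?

E

Last-place votes: A 18, B 11, C 11, D 9, E 0.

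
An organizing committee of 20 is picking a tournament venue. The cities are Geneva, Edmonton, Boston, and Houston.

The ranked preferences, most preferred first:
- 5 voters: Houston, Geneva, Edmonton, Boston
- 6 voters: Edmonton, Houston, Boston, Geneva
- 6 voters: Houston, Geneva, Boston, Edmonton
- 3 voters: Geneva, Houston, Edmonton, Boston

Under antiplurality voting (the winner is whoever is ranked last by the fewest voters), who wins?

Houston

Last-place votes: Geneva 6, Edmonton 6, Boston 8, Houston 0.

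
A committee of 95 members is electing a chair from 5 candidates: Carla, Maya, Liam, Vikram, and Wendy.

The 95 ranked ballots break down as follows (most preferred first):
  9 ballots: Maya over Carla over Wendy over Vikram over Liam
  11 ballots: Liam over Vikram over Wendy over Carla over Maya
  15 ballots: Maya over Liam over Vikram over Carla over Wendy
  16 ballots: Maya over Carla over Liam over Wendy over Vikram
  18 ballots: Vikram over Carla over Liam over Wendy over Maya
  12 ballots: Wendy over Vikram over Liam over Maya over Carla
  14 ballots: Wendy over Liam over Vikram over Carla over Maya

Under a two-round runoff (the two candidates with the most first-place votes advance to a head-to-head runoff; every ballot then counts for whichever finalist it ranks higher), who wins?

Wendy

Round 1 first-place votes: Carla 0, Maya 40, Liam 11, Vikram 18, Wendy 26. Maya and Wendy advance.
Runoff: Maya is ranked above Wendy on 40 ballots, Wendy above Maya on 55.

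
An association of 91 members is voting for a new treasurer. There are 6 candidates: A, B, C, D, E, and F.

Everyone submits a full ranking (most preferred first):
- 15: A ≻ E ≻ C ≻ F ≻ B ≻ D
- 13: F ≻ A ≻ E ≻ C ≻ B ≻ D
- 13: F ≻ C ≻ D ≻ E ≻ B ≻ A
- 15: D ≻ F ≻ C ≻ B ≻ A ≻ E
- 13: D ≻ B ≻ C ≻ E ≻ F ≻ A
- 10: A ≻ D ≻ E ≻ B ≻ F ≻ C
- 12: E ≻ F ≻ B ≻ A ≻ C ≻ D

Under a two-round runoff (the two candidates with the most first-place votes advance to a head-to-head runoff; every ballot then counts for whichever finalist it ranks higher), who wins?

F

Round 1 first-place votes: A 25, B 0, C 0, D 28, E 12, F 26. D and F advance.
Runoff: D is ranked above F on 38 ballots, F above D on 53.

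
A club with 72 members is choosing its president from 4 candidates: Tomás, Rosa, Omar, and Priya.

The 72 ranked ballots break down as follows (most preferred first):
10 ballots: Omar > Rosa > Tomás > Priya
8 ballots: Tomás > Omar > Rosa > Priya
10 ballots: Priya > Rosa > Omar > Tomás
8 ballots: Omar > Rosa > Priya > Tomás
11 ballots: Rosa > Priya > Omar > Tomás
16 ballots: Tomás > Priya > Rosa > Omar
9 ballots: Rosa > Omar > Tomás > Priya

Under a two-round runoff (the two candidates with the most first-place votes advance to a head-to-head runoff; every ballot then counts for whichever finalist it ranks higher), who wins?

Round 1 first-place votes: Tomás 24, Rosa 20, Omar 18, Priya 10. Tomás and Rosa advance.
Runoff: Tomás is ranked above Rosa on 24 ballots, Rosa above Tomás on 48.

Rosa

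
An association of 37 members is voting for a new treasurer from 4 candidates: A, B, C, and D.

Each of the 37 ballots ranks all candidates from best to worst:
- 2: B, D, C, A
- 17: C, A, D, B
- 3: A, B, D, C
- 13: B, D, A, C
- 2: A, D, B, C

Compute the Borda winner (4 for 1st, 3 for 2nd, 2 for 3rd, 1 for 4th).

A

A: 2×1 + 17×3 + 3×4 + 13×2 + 2×4 = 99
B: 2×4 + 17×1 + 3×3 + 13×4 + 2×2 = 90
C: 2×2 + 17×4 + 3×1 + 13×1 + 2×1 = 90
D: 2×3 + 17×2 + 3×2 + 13×3 + 2×3 = 91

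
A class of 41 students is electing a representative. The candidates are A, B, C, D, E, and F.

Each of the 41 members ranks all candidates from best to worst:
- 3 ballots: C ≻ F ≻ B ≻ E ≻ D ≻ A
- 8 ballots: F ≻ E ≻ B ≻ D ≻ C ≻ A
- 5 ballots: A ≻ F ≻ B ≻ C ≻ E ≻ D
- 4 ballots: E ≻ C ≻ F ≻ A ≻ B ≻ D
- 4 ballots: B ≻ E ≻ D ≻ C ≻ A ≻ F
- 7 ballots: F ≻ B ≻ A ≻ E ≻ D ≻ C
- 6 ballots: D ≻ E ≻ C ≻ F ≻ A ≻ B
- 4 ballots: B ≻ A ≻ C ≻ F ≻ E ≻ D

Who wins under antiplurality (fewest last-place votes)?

E

Last-place votes: A 11, B 6, C 7, D 13, E 0, F 4.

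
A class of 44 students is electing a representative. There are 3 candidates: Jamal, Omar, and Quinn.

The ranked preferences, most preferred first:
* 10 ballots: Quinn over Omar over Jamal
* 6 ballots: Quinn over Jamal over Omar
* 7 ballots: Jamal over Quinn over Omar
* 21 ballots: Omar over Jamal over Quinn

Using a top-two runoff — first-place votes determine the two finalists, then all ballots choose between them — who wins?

Quinn

Round 1 first-place votes: Jamal 7, Omar 21, Quinn 16. Omar and Quinn advance.
Runoff: Omar is ranked above Quinn on 21 ballots, Quinn above Omar on 23.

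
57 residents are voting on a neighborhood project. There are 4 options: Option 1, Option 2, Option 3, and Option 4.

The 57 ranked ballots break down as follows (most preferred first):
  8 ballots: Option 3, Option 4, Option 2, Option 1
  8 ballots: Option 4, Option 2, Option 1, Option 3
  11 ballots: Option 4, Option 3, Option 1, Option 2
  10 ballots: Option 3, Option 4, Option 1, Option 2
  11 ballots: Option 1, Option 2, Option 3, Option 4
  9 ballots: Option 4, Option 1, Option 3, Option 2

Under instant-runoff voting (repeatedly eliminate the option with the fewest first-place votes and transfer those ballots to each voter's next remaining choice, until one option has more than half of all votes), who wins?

Option 3

Round 1: Option 1 11, Option 2 0, Option 3 18, Option 4 28. Option 2 eliminated.
Round 2: Option 1 11, Option 3 18, Option 4 28. Option 1 eliminated.
Round 3: Option 3 29, Option 4 28. Option 3 has a majority (≥29).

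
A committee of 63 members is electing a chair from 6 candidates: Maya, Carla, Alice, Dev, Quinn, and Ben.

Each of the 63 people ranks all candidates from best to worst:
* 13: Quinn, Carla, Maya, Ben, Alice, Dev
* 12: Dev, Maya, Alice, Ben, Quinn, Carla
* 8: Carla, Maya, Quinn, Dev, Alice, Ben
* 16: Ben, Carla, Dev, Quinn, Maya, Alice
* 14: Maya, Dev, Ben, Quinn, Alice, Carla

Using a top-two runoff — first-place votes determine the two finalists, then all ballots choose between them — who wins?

Round 1 first-place votes: Maya 14, Carla 8, Alice 0, Dev 12, Quinn 13, Ben 16. Ben and Maya advance.
Runoff: Ben is ranked above Maya on 16 ballots, Maya above Ben on 47.

Maya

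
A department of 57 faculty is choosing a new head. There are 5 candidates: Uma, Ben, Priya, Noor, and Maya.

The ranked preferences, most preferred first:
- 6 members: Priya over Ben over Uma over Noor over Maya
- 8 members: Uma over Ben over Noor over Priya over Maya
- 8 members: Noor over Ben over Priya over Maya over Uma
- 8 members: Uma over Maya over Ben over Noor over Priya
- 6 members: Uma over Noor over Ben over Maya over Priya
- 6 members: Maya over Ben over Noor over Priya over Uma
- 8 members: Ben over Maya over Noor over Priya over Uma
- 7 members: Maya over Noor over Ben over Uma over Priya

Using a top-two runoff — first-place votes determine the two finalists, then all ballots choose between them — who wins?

Maya

Round 1 first-place votes: Uma 22, Ben 8, Priya 6, Noor 8, Maya 13. Uma and Maya advance.
Runoff: Uma is ranked above Maya on 28 ballots, Maya above Uma on 29.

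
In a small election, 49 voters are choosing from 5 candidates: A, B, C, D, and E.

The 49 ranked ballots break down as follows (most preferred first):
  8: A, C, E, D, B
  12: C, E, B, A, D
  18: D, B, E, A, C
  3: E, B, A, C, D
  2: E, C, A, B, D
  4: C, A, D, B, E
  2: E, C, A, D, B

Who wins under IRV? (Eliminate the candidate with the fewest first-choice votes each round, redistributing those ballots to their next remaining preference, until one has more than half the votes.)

C

Round 1: A 8, B 0, C 16, D 18, E 7. B eliminated.
Round 2: A 8, C 16, D 18, E 7. E eliminated.
Round 3: A 11, C 20, D 18. A eliminated.
Round 4: C 31, D 18. C has a majority (≥25).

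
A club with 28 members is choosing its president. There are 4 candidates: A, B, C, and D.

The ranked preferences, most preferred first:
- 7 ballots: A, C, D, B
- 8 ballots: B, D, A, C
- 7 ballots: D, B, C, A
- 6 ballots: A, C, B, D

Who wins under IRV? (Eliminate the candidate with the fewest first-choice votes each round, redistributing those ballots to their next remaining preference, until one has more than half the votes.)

B

Round 1: A 13, B 8, C 0, D 7. C eliminated.
Round 2: A 13, B 8, D 7. D eliminated.
Round 3: A 13, B 15. B has a majority (≥15).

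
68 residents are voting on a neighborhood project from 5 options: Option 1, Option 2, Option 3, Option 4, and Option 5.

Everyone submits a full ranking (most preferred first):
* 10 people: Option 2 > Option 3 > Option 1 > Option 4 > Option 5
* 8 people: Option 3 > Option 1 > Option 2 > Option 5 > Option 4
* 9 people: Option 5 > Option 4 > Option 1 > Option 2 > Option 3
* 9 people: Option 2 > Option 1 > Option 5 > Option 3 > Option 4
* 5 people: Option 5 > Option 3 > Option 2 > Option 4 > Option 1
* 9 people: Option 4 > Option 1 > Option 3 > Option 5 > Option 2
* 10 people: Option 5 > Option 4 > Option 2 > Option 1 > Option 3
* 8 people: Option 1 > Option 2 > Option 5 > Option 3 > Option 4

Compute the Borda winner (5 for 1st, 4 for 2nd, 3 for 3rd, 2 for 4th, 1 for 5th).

Option 1: 10×3 + 8×4 + 9×3 + 9×4 + 5×1 + 9×4 + 10×2 + 8×5 = 226
Option 2: 10×5 + 8×3 + 9×2 + 9×5 + 5×3 + 9×1 + 10×3 + 8×4 = 223
Option 3: 10×4 + 8×5 + 9×1 + 9×2 + 5×4 + 9×3 + 10×1 + 8×2 = 180
Option 4: 10×2 + 8×1 + 9×4 + 9×1 + 5×2 + 9×5 + 10×4 + 8×1 = 176
Option 5: 10×1 + 8×2 + 9×5 + 9×3 + 5×5 + 9×2 + 10×5 + 8×3 = 215

Option 1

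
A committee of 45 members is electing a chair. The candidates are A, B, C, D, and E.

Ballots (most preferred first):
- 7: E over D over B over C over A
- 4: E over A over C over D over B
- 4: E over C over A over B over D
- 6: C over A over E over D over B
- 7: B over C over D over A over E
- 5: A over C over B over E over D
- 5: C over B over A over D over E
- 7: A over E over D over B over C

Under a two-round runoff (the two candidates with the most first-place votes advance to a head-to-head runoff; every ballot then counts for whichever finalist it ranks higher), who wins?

A

Round 1 first-place votes: A 12, B 7, C 11, D 0, E 15. E and A advance.
Runoff: E is ranked above A on 15 ballots, A above E on 30.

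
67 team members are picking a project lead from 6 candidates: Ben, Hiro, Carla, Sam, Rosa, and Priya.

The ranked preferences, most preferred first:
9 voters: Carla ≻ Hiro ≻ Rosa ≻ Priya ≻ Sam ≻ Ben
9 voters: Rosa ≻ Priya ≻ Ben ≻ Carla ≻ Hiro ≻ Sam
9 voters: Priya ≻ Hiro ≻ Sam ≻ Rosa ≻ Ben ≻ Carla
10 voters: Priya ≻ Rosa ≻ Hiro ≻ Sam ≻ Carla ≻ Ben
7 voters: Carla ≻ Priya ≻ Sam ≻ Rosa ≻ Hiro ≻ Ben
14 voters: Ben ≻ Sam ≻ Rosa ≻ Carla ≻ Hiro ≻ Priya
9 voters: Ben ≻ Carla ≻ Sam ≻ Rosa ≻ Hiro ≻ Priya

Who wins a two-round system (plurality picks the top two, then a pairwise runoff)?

Priya

Round 1 first-place votes: Ben 23, Hiro 0, Carla 16, Sam 0, Rosa 9, Priya 19. Ben and Priya advance.
Runoff: Ben is ranked above Priya on 23 ballots, Priya above Ben on 44.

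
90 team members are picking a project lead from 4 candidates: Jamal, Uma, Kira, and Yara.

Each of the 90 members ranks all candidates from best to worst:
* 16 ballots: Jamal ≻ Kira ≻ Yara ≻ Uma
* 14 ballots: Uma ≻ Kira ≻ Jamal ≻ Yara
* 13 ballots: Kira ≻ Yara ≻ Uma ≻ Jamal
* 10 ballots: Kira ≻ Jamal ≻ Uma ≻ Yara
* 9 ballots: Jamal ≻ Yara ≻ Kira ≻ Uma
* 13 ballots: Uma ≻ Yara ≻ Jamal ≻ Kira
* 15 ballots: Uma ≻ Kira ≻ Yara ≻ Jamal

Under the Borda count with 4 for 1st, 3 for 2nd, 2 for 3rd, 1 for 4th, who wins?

Jamal: 16×4 + 14×2 + 13×1 + 10×3 + 9×4 + 13×2 + 15×1 = 212
Uma: 16×1 + 14×4 + 13×2 + 10×2 + 9×1 + 13×4 + 15×4 = 239
Kira: 16×3 + 14×3 + 13×4 + 10×4 + 9×2 + 13×1 + 15×3 = 258
Yara: 16×2 + 14×1 + 13×3 + 10×1 + 9×3 + 13×3 + 15×2 = 191

Kira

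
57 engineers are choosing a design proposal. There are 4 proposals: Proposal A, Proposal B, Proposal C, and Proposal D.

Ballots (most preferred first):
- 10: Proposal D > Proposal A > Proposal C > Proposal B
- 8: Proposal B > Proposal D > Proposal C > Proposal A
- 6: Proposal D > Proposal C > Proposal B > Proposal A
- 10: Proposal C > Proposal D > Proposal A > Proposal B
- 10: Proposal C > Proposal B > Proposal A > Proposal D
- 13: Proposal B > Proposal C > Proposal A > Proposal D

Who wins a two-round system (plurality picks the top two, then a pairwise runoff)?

Round 1 first-place votes: Proposal A 0, Proposal B 21, Proposal C 20, Proposal D 16. Proposal B and Proposal C advance.
Runoff: Proposal B is ranked above Proposal C on 21 ballots, Proposal C above Proposal B on 36.

Proposal C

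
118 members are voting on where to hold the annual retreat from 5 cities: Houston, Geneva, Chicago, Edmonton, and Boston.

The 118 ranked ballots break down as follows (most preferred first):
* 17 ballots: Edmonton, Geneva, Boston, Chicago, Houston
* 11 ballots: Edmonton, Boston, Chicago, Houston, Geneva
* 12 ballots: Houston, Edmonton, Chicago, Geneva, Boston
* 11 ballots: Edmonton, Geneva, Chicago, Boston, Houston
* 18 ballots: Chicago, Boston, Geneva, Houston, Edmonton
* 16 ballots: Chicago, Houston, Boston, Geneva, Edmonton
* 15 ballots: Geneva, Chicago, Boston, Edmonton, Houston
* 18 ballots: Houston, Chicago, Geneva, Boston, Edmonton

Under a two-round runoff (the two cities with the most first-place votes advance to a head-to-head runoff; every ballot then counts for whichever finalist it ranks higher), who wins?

Round 1 first-place votes: Houston 30, Geneva 15, Chicago 34, Edmonton 39, Boston 0. Edmonton and Chicago advance.
Runoff: Edmonton is ranked above Chicago on 51 ballots, Chicago above Edmonton on 67.

Chicago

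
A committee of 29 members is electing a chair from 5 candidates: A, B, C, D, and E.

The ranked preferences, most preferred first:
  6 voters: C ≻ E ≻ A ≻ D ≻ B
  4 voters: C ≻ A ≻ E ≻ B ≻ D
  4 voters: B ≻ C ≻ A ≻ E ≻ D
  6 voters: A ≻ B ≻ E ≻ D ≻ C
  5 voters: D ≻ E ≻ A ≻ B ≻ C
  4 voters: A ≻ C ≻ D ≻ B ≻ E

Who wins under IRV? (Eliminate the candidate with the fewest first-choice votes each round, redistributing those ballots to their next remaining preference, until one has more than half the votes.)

A

Round 1: A 10, B 4, C 10, D 5, E 0. E eliminated.
Round 2: A 10, B 4, C 10, D 5. B eliminated.
Round 3: A 10, C 14, D 5. D eliminated.
Round 4: A 15, C 14. A has a majority (≥15).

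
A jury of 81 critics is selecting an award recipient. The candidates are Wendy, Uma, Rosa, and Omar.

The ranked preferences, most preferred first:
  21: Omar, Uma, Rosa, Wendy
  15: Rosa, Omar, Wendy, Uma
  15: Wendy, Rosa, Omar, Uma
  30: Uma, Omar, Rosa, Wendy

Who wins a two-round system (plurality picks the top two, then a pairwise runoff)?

Round 1 first-place votes: Wendy 15, Uma 30, Rosa 15, Omar 21. Uma and Omar advance.
Runoff: Uma is ranked above Omar on 30 ballots, Omar above Uma on 51.

Omar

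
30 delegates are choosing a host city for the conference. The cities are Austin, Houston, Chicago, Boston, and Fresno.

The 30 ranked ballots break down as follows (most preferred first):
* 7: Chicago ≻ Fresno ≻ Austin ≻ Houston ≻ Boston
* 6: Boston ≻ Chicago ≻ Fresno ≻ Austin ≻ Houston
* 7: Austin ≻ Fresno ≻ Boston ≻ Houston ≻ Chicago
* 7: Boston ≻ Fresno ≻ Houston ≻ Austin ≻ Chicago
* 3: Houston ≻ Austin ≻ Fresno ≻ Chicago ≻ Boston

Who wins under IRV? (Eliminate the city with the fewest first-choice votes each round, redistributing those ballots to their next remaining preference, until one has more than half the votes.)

Round 1: Austin 7, Houston 3, Chicago 7, Boston 13, Fresno 0. Fresno eliminated.
Round 2: Austin 7, Houston 3, Chicago 7, Boston 13. Houston eliminated.
Round 3: Austin 10, Chicago 7, Boston 13. Chicago eliminated.
Round 4: Austin 17, Boston 13. Austin has a majority (≥16).

Austin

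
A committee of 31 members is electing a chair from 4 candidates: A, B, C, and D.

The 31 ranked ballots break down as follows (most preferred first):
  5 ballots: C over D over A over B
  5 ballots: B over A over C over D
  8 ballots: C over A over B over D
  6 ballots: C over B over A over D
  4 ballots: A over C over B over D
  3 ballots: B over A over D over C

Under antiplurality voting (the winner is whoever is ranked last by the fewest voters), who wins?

A

Last-place votes: A 0, B 5, C 3, D 23.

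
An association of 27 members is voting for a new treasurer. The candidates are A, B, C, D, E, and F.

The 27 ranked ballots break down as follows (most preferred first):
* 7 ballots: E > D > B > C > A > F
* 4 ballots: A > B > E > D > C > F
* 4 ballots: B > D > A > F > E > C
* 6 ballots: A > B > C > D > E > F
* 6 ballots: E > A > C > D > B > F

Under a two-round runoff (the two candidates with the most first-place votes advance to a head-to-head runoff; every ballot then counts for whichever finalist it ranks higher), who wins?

Round 1 first-place votes: A 10, B 4, C 0, D 0, E 13, F 0. E and A advance.
Runoff: E is ranked above A on 13 ballots, A above E on 14.

A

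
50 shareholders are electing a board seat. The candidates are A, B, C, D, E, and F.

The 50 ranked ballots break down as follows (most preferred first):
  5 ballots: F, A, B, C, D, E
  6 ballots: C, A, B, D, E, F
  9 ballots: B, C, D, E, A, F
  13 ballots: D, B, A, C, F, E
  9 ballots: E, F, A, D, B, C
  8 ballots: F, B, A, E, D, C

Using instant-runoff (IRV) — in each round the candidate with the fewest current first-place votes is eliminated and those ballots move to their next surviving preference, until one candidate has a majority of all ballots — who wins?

Round 1: A 0, B 9, C 6, D 13, E 9, F 13. A eliminated.
Round 2: B 9, C 6, D 13, E 9, F 13. C eliminated.
Round 3: B 15, D 13, E 9, F 13. E eliminated.
Round 4: B 15, D 13, F 22. D eliminated.
Round 5: B 28, F 22. B has a majority (≥26).

B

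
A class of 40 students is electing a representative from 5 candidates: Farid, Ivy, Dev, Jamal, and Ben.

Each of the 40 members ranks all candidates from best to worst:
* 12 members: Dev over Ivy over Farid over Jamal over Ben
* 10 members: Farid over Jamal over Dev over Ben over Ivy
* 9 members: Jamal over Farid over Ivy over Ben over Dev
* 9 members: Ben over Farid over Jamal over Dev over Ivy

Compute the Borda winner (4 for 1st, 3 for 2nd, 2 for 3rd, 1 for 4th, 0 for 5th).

Farid: 12×2 + 10×4 + 9×3 + 9×3 = 118
Ivy: 12×3 + 10×0 + 9×2 + 9×0 = 54
Dev: 12×4 + 10×2 + 9×0 + 9×1 = 77
Jamal: 12×1 + 10×3 + 9×4 + 9×2 = 96
Ben: 12×0 + 10×1 + 9×1 + 9×4 = 55

Farid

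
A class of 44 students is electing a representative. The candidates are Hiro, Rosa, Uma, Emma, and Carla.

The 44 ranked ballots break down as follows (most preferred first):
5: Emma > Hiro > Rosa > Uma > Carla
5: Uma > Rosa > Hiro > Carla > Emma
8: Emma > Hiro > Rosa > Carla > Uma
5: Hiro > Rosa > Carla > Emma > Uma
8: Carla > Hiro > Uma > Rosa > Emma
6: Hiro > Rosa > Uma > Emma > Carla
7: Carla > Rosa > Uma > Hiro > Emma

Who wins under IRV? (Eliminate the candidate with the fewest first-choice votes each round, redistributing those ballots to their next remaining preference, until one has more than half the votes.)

Hiro

Round 1: Hiro 11, Rosa 0, Uma 5, Emma 13, Carla 15. Rosa eliminated.
Round 2: Hiro 11, Uma 5, Emma 13, Carla 15. Uma eliminated.
Round 3: Hiro 16, Emma 13, Carla 15. Emma eliminated.
Round 4: Hiro 29, Carla 15. Hiro has a majority (≥23).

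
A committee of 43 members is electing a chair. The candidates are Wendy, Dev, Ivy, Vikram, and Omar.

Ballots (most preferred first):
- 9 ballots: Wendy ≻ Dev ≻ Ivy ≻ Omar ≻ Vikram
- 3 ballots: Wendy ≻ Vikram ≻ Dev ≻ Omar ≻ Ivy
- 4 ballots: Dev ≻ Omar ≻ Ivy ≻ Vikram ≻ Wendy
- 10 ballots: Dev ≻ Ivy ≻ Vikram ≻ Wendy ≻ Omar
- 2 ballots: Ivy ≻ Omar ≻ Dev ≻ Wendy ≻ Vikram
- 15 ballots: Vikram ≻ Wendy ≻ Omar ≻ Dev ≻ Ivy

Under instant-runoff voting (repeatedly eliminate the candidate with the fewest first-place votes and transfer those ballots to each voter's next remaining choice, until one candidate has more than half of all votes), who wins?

Round 1: Wendy 12, Dev 14, Ivy 2, Vikram 15, Omar 0. Omar eliminated.
Round 2: Wendy 12, Dev 14, Ivy 2, Vikram 15. Ivy eliminated.
Round 3: Wendy 12, Dev 16, Vikram 15. Wendy eliminated.
Round 4: Dev 25, Vikram 18. Dev has a majority (≥22).

Dev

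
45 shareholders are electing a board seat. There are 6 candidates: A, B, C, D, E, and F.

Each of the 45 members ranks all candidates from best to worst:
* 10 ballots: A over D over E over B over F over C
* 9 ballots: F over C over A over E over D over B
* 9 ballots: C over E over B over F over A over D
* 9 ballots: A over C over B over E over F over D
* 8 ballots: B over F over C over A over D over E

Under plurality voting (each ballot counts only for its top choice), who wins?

A

First-place votes: A 19, B 8, C 9, D 0, E 0, F 9.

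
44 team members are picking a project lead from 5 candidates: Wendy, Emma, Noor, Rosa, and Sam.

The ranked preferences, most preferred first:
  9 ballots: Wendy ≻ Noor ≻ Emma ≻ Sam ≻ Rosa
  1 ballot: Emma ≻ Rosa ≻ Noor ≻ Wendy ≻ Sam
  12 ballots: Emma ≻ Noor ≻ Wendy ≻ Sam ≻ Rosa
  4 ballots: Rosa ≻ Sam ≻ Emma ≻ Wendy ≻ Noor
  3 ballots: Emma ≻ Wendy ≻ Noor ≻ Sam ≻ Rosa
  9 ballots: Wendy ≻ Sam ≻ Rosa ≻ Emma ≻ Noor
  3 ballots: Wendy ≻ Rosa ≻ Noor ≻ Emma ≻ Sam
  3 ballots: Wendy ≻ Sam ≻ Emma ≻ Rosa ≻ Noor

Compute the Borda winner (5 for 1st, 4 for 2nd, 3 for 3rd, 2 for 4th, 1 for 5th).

Wendy: 9×5 + 1×2 + 12×3 + 4×2 + 3×4 + 9×5 + 3×5 + 3×5 = 178
Emma: 9×3 + 1×5 + 12×5 + 4×3 + 3×5 + 9×2 + 3×2 + 3×3 = 152
Noor: 9×4 + 1×3 + 12×4 + 4×1 + 3×3 + 9×1 + 3×3 + 3×1 = 121
Rosa: 9×1 + 1×4 + 12×1 + 4×5 + 3×1 + 9×3 + 3×4 + 3×2 = 93
Sam: 9×2 + 1×1 + 12×2 + 4×4 + 3×2 + 9×4 + 3×1 + 3×4 = 116

Wendy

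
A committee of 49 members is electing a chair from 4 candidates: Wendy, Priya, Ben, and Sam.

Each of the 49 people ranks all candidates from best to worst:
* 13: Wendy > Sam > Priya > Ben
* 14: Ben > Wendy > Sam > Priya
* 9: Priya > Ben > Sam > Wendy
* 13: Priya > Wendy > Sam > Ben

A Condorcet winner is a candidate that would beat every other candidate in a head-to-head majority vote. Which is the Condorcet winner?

Wendy vs Priya: 27–22
Wendy vs Ben: 26–23
Wendy vs Sam: 40–9
Wendy beats every other candidate.

Wendy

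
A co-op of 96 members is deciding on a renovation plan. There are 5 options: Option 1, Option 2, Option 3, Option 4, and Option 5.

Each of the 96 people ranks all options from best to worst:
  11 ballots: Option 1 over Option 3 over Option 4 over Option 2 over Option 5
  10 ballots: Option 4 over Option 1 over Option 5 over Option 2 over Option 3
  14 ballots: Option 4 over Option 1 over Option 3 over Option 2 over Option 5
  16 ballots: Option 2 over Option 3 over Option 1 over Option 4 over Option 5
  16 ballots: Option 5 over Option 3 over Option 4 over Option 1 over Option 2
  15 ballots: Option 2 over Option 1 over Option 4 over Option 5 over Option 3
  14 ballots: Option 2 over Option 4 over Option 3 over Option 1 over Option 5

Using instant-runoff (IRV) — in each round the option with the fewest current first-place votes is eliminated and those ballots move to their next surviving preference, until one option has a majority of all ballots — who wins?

Option 4

Round 1: Option 1 11, Option 2 45, Option 3 0, Option 4 24, Option 5 16. Option 3 eliminated.
Round 2: Option 1 11, Option 2 45, Option 4 24, Option 5 16. Option 1 eliminated.
Round 3: Option 2 45, Option 4 35, Option 5 16. Option 5 eliminated.
Round 4: Option 2 45, Option 4 51. Option 4 has a majority (≥49).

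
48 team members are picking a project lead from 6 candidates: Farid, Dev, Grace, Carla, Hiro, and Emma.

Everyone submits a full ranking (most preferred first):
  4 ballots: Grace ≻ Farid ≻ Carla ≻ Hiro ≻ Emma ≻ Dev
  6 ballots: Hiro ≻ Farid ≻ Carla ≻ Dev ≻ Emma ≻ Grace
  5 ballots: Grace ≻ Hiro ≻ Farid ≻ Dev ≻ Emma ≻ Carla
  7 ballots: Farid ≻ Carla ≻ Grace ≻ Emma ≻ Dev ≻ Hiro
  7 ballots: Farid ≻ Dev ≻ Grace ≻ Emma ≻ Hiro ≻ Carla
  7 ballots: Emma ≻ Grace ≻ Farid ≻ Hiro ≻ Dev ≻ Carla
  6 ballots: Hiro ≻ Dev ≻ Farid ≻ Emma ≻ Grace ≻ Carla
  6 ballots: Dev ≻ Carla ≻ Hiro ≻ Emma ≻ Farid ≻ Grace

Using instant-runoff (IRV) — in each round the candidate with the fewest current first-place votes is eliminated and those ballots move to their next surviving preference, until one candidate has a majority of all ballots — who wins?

Grace

Round 1: Farid 14, Dev 6, Grace 9, Carla 0, Hiro 12, Emma 7. Carla eliminated.
Round 2: Farid 14, Dev 6, Grace 9, Hiro 12, Emma 7. Dev eliminated.
Round 3: Farid 14, Grace 9, Hiro 18, Emma 7. Emma eliminated.
Round 4: Farid 14, Grace 16, Hiro 18. Farid eliminated.
Round 5: Grace 30, Hiro 18. Grace has a majority (≥25).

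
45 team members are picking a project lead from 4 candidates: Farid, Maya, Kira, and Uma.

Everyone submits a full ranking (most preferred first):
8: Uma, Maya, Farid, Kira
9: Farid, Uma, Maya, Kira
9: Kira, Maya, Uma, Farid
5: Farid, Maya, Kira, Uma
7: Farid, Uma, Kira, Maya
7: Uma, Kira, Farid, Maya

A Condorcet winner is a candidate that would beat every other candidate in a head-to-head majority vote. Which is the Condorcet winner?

Uma vs Farid: 24–21
Uma vs Maya: 31–14
Uma vs Kira: 31–14
Uma beats every other candidate.

Uma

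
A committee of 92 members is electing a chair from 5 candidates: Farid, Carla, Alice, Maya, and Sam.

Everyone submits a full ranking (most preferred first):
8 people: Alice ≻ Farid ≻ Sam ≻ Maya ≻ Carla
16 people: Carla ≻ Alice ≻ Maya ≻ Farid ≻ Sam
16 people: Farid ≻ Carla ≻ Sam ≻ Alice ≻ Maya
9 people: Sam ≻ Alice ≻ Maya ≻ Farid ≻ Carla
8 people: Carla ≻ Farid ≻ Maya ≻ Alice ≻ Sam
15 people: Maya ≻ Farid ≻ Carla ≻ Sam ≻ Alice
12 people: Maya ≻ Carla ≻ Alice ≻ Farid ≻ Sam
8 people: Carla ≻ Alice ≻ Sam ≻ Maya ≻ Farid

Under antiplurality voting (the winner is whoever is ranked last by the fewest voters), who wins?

Last-place votes: Farid 8, Carla 17, Alice 15, Maya 16, Sam 36.

Farid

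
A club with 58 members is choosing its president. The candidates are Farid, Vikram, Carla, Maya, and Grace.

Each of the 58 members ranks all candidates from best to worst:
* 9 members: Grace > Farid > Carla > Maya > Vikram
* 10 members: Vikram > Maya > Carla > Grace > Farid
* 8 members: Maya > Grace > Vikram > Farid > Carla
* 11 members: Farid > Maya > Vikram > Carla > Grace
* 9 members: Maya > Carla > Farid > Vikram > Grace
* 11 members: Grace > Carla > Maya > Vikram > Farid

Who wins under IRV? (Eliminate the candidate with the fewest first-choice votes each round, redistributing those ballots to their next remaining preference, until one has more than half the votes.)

Round 1: Farid 11, Vikram 10, Carla 0, Maya 17, Grace 20. Carla eliminated.
Round 2: Farid 11, Vikram 10, Maya 17, Grace 20. Vikram eliminated.
Round 3: Farid 11, Maya 27, Grace 20. Farid eliminated.
Round 4: Maya 38, Grace 20. Maya has a majority (≥30).

Maya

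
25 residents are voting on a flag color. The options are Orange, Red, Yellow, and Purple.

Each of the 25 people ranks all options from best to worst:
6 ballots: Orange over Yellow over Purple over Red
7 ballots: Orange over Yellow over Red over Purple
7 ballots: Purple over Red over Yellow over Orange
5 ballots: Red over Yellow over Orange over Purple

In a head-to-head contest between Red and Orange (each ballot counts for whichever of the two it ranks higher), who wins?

Orange

Red is ranked above Orange on 12 ballots; Orange above Red on 13.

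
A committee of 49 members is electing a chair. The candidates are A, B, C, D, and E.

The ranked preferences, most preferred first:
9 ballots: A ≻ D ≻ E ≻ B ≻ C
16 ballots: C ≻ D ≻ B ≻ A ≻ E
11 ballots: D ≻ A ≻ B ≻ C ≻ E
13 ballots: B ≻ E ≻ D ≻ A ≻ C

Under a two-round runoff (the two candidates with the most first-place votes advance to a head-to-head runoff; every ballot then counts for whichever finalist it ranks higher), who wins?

Round 1 first-place votes: A 9, B 13, C 16, D 11, E 0. C and B advance.
Runoff: C is ranked above B on 16 ballots, B above C on 33.

B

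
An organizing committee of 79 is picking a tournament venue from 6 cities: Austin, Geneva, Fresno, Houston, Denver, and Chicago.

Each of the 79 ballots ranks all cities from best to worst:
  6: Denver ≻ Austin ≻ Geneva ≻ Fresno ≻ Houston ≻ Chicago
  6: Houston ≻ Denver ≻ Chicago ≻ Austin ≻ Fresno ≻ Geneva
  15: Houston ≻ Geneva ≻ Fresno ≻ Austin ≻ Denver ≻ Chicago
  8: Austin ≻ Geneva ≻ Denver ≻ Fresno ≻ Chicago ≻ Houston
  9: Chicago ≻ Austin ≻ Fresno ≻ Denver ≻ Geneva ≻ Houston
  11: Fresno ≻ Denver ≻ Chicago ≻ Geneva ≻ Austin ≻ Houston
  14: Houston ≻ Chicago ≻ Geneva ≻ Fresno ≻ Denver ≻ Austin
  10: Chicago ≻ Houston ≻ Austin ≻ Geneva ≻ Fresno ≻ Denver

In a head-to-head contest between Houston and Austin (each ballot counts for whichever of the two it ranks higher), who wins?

Houston is ranked above Austin on 45 ballots; Austin above Houston on 34.

Houston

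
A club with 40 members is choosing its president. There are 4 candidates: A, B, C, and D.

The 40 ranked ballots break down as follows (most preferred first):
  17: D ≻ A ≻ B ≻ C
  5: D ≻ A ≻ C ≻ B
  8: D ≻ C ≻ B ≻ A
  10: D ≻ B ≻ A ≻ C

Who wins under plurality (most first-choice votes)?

First-place votes: A 0, B 0, C 0, D 40.

D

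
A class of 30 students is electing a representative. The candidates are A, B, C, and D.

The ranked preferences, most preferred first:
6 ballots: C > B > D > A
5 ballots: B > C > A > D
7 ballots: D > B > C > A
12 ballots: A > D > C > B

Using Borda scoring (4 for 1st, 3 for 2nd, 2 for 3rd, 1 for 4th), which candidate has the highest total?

D

A: 6×1 + 5×2 + 7×1 + 12×4 = 71
B: 6×3 + 5×4 + 7×3 + 12×1 = 71
C: 6×4 + 5×3 + 7×2 + 12×2 = 77
D: 6×2 + 5×1 + 7×4 + 12×3 = 81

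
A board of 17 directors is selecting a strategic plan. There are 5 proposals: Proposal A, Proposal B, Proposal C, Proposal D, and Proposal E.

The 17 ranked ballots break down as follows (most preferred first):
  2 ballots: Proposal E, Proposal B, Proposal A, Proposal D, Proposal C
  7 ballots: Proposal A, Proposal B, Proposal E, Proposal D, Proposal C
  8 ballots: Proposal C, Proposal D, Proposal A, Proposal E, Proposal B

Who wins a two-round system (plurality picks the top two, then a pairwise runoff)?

Proposal A

Round 1 first-place votes: Proposal A 7, Proposal B 0, Proposal C 8, Proposal D 0, Proposal E 2. Proposal C and Proposal A advance.
Runoff: Proposal C is ranked above Proposal A on 8 ballots, Proposal A above Proposal C on 9.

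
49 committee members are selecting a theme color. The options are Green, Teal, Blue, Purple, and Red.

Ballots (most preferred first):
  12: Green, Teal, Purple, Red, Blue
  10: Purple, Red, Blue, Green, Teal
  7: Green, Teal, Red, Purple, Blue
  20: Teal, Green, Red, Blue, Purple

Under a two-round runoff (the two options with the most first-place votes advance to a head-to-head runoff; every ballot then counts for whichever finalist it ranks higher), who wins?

Round 1 first-place votes: Green 19, Teal 20, Blue 0, Purple 10, Red 0. Teal and Green advance.
Runoff: Teal is ranked above Green on 20 ballots, Green above Teal on 29.

Green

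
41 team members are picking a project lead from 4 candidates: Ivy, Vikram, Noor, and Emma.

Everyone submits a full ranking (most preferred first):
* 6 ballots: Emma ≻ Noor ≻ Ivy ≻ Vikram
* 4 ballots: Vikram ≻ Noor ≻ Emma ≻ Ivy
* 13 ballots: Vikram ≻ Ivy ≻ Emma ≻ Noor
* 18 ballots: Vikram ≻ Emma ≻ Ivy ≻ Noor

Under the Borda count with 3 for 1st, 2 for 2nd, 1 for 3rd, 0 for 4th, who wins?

Ivy: 6×1 + 4×0 + 13×2 + 18×1 = 50
Vikram: 6×0 + 4×3 + 13×3 + 18×3 = 105
Noor: 6×2 + 4×2 + 13×0 + 18×0 = 20
Emma: 6×3 + 4×1 + 13×1 + 18×2 = 71

Vikram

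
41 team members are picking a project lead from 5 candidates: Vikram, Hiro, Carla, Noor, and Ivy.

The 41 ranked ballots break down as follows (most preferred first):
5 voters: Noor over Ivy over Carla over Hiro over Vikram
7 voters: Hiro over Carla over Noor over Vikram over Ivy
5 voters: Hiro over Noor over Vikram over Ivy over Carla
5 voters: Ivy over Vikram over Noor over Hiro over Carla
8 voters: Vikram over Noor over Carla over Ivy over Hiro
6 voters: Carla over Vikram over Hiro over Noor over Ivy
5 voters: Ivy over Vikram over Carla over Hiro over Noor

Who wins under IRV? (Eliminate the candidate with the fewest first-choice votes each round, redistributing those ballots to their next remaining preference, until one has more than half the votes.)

Vikram

Round 1: Vikram 8, Hiro 12, Carla 6, Noor 5, Ivy 10. Noor eliminated.
Round 2: Vikram 8, Hiro 12, Carla 6, Ivy 15. Carla eliminated.
Round 3: Vikram 14, Hiro 12, Ivy 15. Hiro eliminated.
Round 4: Vikram 26, Ivy 15. Vikram has a majority (≥21).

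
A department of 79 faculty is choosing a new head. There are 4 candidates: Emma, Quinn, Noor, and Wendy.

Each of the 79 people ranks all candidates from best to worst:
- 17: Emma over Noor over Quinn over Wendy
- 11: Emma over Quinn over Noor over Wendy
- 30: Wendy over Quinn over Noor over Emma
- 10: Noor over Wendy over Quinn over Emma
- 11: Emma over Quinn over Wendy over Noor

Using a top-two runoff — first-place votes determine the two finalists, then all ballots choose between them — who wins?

Round 1 first-place votes: Emma 39, Quinn 0, Noor 10, Wendy 30. Emma and Wendy advance.
Runoff: Emma is ranked above Wendy on 39 ballots, Wendy above Emma on 40.

Wendy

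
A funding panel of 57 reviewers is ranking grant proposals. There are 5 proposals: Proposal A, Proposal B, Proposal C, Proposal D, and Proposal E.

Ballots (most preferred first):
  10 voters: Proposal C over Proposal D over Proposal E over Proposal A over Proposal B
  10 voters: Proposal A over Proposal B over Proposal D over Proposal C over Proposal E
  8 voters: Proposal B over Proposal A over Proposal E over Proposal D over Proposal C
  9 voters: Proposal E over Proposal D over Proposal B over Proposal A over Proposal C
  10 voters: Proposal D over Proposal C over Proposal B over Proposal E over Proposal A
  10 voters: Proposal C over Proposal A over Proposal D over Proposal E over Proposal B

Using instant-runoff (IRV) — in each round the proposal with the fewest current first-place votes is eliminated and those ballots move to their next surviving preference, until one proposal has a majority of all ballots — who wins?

Proposal D

Round 1: Proposal A 10, Proposal B 8, Proposal C 20, Proposal D 10, Proposal E 9. Proposal B eliminated.
Round 2: Proposal A 18, Proposal C 20, Proposal D 10, Proposal E 9. Proposal E eliminated.
Round 3: Proposal A 18, Proposal C 20, Proposal D 19. Proposal A eliminated.
Round 4: Proposal C 20, Proposal D 37. Proposal D has a majority (≥29).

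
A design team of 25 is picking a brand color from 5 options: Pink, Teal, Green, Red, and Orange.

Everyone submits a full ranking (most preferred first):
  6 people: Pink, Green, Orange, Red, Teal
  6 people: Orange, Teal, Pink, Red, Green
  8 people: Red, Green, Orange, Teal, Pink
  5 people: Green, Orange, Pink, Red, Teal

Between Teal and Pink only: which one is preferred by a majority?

Teal is ranked above Pink on 14 ballots; Pink above Teal on 11.

Teal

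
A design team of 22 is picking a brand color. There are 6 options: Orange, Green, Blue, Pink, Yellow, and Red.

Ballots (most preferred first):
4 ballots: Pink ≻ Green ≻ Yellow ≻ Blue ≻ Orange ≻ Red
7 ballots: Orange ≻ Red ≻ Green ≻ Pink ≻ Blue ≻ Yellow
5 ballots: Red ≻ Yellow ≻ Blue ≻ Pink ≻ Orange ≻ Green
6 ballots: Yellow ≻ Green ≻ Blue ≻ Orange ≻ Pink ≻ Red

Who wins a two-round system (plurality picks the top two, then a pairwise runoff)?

Round 1 first-place votes: Orange 7, Green 0, Blue 0, Pink 4, Yellow 6, Red 5. Orange and Yellow advance.
Runoff: Orange is ranked above Yellow on 7 ballots, Yellow above Orange on 15.

Yellow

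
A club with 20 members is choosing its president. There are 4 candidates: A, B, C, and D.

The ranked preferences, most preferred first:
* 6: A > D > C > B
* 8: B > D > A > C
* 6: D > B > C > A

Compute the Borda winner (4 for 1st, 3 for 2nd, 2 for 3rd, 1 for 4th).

A: 6×4 + 8×2 + 6×1 = 46
B: 6×1 + 8×4 + 6×3 = 56
C: 6×2 + 8×1 + 6×2 = 32
D: 6×3 + 8×3 + 6×4 = 66

D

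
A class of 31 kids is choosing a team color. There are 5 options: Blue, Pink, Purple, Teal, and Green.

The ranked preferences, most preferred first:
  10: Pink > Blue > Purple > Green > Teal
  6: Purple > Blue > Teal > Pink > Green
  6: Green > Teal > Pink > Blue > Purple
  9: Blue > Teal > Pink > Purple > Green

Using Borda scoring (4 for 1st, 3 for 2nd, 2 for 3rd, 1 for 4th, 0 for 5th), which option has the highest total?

Blue: 10×3 + 6×3 + 6×1 + 9×4 = 90
Pink: 10×4 + 6×1 + 6×2 + 9×2 = 76
Purple: 10×2 + 6×4 + 6×0 + 9×1 = 53
Teal: 10×0 + 6×2 + 6×3 + 9×3 = 57
Green: 10×1 + 6×0 + 6×4 + 9×0 = 34

Blue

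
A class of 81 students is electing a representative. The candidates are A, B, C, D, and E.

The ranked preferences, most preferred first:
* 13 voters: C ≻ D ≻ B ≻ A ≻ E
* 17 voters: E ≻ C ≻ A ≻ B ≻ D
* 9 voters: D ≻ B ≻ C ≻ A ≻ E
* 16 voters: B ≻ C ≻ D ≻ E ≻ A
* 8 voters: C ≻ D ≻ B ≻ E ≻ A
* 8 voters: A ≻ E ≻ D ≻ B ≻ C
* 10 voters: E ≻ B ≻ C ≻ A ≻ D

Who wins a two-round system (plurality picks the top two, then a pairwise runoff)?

C

Round 1 first-place votes: A 8, B 16, C 21, D 9, E 27. E and C advance.
Runoff: E is ranked above C on 35 ballots, C above E on 46.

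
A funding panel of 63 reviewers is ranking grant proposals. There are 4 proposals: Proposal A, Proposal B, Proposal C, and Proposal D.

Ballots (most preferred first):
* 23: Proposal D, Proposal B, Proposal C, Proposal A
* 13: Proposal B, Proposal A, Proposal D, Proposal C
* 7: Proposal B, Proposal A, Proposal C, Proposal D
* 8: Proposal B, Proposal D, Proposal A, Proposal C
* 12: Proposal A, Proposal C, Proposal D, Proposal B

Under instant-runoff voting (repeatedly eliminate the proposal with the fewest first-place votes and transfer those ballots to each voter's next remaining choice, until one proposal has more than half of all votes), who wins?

Round 1: Proposal A 12, Proposal B 28, Proposal C 0, Proposal D 23. Proposal C eliminated.
Round 2: Proposal A 12, Proposal B 28, Proposal D 23. Proposal A eliminated.
Round 3: Proposal B 28, Proposal D 35. Proposal D has a majority (≥32).

Proposal D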